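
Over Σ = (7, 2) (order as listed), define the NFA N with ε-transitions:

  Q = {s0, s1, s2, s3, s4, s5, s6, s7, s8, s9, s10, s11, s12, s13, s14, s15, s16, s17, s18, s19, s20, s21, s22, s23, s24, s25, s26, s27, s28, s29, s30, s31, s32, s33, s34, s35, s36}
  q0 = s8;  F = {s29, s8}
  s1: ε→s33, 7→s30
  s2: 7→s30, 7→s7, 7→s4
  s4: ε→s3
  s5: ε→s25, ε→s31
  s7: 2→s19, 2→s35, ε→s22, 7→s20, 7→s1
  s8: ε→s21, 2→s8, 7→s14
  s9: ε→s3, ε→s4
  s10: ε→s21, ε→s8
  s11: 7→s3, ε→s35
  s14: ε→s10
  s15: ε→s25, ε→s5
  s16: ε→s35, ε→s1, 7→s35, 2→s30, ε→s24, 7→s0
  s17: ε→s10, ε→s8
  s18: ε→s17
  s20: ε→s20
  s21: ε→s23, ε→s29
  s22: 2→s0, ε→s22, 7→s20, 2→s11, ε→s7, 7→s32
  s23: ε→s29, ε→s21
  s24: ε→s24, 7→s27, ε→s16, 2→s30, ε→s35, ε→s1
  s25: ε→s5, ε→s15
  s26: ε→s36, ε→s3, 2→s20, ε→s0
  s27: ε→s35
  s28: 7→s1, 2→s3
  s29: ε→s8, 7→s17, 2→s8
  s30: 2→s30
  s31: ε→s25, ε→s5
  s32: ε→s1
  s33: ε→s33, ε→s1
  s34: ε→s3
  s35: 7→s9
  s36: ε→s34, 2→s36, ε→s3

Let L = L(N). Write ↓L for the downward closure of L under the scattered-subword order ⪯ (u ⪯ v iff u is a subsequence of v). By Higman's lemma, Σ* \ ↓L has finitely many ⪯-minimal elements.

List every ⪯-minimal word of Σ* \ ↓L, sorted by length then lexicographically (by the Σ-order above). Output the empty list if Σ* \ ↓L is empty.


|Q|=37, |F|=2, |δ|=74 (46 ε).
min D↑ (1 st, q0=0, F={}): 0:7→0,2→0 (ε-aug+det+¬).
L(D↑) = ∅; no obstructions.

min(Σ*\↓L) = [].


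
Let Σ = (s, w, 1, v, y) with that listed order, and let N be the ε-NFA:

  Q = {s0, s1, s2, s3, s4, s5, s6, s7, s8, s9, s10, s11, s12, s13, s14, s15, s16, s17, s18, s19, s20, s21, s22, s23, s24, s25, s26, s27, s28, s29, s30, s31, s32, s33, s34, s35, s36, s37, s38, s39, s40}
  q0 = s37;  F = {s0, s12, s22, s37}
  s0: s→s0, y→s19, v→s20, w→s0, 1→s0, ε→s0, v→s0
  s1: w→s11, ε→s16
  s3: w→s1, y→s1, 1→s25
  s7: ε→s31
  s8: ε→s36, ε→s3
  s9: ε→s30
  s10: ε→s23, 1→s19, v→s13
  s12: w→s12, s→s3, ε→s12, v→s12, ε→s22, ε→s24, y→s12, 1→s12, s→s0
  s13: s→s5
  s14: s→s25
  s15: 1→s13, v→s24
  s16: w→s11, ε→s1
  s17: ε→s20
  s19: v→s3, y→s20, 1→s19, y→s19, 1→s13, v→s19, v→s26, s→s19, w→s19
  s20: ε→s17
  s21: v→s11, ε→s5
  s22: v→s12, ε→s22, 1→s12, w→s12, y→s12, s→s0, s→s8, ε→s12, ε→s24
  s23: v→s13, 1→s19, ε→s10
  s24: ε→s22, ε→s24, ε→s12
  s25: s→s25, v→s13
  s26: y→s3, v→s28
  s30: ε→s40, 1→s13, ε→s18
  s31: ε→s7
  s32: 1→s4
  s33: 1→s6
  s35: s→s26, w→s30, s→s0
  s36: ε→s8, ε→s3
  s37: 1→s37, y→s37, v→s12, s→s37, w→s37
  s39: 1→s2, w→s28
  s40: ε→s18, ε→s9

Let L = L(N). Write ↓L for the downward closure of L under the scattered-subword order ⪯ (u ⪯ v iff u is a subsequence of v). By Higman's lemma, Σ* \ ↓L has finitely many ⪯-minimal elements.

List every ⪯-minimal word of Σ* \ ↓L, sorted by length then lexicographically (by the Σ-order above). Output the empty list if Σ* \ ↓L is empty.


Antichain: [vsy].

|Q|=41, |F|=4, |δ|=86 (28 ε).
min D↑ (4 st, q0=0, F={3}): 0:s→0,w→0,1→0,v→1,y→0 1:s→2,w→1,1→1,v→1,y→1 2:s→2,w→2,1→2,v→2,y→3 3:s→3,w→3,1→3,v→3,y→3 (ε-aug+det+¬).
'vsy': |S_i|=[19, 18, 15, 12] end={s1,s11,s13,s16,s17,s19,s20,s25,s26,s28,s3,s5} ∉↓L; 3/3 del acc.
1 minimals (antichain).


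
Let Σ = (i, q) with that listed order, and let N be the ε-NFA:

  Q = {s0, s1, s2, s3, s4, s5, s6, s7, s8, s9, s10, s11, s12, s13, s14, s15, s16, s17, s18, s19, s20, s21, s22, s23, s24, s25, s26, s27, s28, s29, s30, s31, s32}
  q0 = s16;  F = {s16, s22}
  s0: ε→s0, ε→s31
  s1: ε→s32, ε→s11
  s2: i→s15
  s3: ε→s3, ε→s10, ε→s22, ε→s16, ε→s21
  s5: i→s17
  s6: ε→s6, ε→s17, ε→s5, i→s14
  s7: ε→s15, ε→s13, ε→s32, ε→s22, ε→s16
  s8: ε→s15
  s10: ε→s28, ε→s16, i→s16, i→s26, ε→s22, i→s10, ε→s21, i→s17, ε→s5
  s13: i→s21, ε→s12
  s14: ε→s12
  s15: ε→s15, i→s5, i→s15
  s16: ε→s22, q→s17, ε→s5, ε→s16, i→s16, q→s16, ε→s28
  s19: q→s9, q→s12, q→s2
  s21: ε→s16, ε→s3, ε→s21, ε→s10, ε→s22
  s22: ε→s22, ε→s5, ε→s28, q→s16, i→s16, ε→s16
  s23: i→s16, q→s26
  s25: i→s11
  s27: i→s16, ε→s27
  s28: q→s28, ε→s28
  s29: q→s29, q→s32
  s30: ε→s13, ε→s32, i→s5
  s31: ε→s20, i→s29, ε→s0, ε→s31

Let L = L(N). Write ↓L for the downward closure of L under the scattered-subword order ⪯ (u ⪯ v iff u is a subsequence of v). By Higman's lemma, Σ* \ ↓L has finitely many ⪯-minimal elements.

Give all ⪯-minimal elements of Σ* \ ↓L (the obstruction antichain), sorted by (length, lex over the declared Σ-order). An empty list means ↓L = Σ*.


|Q|=33, |F|=2, |δ|=73 (46 ε).
min D↑ (1 st, q0=0, F={}): 0:i→0,q→0.
L(D↑) = ∅; no obstructions.

A = [].


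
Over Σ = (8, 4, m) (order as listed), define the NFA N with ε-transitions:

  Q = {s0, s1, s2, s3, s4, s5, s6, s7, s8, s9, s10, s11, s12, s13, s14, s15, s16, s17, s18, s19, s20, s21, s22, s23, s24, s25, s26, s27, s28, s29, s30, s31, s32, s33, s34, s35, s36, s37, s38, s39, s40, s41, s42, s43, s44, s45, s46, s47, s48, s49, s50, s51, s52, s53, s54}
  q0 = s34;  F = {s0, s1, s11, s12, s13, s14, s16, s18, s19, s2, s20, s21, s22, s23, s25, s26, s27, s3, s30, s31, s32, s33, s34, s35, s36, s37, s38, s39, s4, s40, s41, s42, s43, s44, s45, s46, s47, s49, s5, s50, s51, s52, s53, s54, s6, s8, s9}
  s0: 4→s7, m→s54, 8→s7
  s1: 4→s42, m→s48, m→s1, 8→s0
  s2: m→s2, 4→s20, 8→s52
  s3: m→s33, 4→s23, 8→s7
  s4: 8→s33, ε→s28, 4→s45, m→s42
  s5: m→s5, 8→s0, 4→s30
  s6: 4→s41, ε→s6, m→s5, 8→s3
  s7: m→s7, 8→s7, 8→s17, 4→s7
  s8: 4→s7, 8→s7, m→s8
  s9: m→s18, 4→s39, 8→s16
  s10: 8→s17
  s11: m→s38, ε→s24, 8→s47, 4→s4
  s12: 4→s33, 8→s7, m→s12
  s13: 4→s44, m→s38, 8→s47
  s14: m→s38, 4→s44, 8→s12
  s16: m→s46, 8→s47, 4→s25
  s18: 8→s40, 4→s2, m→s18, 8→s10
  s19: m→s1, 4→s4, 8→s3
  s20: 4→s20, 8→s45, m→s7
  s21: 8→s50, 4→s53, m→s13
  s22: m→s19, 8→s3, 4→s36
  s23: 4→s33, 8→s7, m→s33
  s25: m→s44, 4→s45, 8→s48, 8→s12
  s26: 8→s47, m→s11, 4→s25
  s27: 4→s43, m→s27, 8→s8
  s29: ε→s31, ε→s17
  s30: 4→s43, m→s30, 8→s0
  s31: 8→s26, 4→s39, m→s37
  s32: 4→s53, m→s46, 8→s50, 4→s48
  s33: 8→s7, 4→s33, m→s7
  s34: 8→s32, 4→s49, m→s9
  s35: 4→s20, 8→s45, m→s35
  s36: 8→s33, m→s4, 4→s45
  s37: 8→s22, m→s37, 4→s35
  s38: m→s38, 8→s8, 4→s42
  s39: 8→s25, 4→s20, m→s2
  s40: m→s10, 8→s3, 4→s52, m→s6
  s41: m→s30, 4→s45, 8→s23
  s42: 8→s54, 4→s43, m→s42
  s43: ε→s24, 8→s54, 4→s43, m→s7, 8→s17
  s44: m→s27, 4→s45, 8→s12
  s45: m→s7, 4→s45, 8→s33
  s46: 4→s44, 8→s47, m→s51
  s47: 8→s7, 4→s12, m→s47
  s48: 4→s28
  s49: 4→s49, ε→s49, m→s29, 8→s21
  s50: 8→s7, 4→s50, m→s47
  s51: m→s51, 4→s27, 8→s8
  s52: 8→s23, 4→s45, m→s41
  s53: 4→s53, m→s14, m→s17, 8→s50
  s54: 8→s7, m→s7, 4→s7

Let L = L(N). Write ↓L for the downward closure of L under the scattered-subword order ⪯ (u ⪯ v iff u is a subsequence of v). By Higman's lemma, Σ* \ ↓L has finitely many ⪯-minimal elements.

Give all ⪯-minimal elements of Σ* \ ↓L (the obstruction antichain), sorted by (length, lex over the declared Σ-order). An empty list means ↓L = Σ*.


Antichain: [888, m44m, 8mm84, 84m84m, 4mm48m, mm88mm].

|Q|=55, |F|=47, |δ|=161 (7 ε).
min D↑ (48 st, q0=0, F={12}): 0:8→1,4→2,m→3 1:8→4,4→5,m→6 2:8→7,4→2,m→8 3:8→9,4→10,m→11 4:8→12,4→4,m→13 5:8→4,4→5,m→14 6:8→13,4→15,m→16 7:8→4,4→5,m→17 8:8→18,4→10,m→19 9:8→13,4→20,m→6 10:8→20,4→21,m→22 11:8→23,4→22,m→11 12:8→12,4→12,m→12 13:8→12,4→24,m→13 14:8→24,4→15,m→25 15:8→24,4→26,m→27 16:8→28,4→27,m→16 17:8→13,4→15,m→25 18:8→13,4→20,m→29 19:8→30,4→31,m→19 20:8→24,4→26,m→15 21:8→26,4→21,m→12 22:8→32,4→21,m→22 23:8→33,4→32,m→34 24:8→12,4→35,m→24 25:8→28,4→36,m→25 26:8→35,4→26,m→12 27:8→28,4→37,m→27 28:8→12,4→12,m→28 29:8→13,4→38,m→25 30:8→33,4→39,m→40 31:8→26,4→21,m→31 32:8→41,4→26,m→42 33:8→12,4→41,m→35 34:8→33,4→42,m→43 35:8→12,4→35,m→12 36:8→44,4→37,m→36 37:8→44,4→37,m→12 38:8→35,4→26,m→36 39:8→35,4→26,m→38 40:8→33,4→38,m→45 41:8→12,4→35,m→35 42:8→41,4→26,m→46 43:8→47,4→46,m→43 44:8→12,4→12,m→12 45:8→47,4→36,m→45 46:8→47,4→37,m→46 47:8→12,4→12,m→44 (ε-aug+det+¬).
'888': run [54, 43, 13, 2] end={s17,s7} rej; 3/3 single-dels accept.
'm44m': run [54, 48, 26, 9, 2] end={s17,s7} — reject; 4/4 deletions ∈↓L.
'8mm84': N↓-sim [54, 43, 32, 19, 5, 2] end={s17,s7} ∉↓L; 5/5 deletions ∈↓L.
'84m84m': run [54, 43, 27, 21, 8, 3, 2] end={s17,s7} rej; 6/6 deletions ∈↓L.
'4mm48m': run [54, 43, 39, 32, 15, 5, 2] end={s17,s7} ∉↓L; 6/6 single-dels accept.
'mm88mm': run [54, 48, 39, 28, 7, 4, 2] end={s17,s7} — reject; 6/6 deletions ∈↓L.
6 obstructions.


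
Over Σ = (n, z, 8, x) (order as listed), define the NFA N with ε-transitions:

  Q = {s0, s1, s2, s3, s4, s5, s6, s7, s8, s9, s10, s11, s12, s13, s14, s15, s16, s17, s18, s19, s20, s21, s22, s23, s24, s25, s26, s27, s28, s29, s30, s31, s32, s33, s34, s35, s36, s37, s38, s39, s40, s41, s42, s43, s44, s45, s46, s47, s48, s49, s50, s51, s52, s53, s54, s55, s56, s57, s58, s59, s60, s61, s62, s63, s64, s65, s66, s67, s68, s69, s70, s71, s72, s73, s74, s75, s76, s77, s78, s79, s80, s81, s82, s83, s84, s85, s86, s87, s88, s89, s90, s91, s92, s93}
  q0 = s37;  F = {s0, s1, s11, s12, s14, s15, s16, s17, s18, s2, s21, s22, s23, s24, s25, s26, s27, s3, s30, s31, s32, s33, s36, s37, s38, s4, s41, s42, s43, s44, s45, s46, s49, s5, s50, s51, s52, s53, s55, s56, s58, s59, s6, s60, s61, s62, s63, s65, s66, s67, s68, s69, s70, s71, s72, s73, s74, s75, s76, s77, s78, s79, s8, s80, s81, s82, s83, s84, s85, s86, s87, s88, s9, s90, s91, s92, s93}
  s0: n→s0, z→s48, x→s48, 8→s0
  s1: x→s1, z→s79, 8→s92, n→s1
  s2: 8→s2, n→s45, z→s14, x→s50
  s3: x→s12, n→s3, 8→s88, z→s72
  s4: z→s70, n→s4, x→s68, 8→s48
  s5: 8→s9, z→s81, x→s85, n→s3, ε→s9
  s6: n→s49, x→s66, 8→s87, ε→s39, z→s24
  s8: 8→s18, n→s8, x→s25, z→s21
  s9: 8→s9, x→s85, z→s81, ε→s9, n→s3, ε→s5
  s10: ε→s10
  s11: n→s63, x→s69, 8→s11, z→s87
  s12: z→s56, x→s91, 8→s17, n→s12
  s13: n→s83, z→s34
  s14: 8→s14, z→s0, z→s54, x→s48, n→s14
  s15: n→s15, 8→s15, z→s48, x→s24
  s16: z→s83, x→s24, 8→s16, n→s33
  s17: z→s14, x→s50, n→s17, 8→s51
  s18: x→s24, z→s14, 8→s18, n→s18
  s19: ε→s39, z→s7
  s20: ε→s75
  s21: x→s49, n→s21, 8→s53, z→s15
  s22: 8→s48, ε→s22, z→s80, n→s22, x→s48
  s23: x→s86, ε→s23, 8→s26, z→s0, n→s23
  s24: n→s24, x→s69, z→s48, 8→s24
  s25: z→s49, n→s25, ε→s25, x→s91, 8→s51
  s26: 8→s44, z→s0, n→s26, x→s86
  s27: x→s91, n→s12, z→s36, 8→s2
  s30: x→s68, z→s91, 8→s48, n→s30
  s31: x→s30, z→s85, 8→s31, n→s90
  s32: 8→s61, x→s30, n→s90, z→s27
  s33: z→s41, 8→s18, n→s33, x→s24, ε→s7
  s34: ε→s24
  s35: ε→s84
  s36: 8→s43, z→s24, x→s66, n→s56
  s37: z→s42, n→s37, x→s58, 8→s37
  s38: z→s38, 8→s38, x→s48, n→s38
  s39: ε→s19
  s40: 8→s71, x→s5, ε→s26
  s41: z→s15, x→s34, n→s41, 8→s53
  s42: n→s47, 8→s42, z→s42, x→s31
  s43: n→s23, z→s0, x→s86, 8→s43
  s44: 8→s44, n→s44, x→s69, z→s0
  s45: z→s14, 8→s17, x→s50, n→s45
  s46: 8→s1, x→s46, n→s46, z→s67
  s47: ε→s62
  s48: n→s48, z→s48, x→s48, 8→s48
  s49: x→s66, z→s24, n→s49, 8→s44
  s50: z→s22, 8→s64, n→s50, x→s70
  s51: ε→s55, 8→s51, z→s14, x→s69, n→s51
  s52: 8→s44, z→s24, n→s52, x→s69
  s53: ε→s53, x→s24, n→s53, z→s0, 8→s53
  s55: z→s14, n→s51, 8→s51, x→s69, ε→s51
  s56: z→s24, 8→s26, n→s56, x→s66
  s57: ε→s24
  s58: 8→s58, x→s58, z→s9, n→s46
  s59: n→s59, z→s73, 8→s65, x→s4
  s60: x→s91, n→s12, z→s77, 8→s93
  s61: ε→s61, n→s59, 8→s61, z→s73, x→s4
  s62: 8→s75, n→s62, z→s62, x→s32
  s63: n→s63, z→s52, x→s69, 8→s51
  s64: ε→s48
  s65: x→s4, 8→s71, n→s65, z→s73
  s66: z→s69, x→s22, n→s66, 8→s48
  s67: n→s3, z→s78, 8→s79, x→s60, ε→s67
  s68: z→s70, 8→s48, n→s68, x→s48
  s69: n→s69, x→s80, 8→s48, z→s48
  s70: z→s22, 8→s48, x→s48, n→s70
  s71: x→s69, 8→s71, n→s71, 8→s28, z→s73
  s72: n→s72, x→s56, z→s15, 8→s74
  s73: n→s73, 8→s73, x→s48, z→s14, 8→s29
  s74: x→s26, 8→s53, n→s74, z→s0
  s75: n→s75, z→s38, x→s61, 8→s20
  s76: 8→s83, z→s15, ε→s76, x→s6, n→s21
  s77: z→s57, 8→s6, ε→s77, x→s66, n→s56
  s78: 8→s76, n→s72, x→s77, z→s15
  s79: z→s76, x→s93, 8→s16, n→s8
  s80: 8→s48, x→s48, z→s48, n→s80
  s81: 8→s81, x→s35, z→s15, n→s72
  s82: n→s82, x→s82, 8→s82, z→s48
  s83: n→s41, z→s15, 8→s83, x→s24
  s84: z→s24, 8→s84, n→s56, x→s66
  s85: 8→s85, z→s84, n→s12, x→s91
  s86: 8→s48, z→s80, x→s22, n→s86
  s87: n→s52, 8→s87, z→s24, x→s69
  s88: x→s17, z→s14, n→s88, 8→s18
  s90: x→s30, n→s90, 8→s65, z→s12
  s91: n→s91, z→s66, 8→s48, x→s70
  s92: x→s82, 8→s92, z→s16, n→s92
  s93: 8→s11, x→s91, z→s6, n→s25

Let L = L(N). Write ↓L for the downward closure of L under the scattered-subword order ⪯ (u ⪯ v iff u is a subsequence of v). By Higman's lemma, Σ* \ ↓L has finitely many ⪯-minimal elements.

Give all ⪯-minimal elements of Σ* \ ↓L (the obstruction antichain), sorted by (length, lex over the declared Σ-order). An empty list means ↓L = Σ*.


A = [zxx8, zn8zx, zxxxx, xzzzz, xn88xz].

|Q|=94, |F|=77, |δ|=345 (25 ε).
min D↑ (76 st, q0=0, F={23}): 0:n→0,z→1,8→0,x→2 1:n→3,z→1,8→1,x→4 2:n→5,z→6,8→2,x→2 3:n→3,z→3,8→7,x→8 4:n→9,z→10,8→4,x→11 5:n→5,z→12,8→13,x→5 6:n→14,z→15,8→6,x→10 7:n→7,z→16,8→7,x→17 8:n→9,z→18,8→17,x→11 9:n→9,z→19,8→20,x→11 10:n→19,z→21,8→10,x→22 11:n→11,z→22,8→23,x→24 12:n→14,z→25,8→26,x→27 13:n→13,z→26,8→28,x→13 14:n→14,z→29,8→30,x→19 15:n→29,z→31,8→15,x→21 16:n→16,z→16,8→16,x→23 17:n→32,z→33,8→17,x→34 18:n→19,z→35,8→36,x→22 19:n→19,z→37,8→38,x→22 20:n→20,z→33,8→39,x→34 21:n→37,z→40,8→21,x→41 22:n→22,z→41,8→23,x→42 23:n→23,z→23,8→23,x→23 24:n→24,z→42,8→23,x→23 25:n→29,z→31,8→43,x→44 26:n→45,z→43,8→46,x→47 27:n→19,z→44,8→47,x→22 28:n→28,z→46,8→28,x→48 29:n→29,z→31,8→49,x→37 30:n→30,z→50,8→51,x→38 31:n→31,z→23,8→31,x→40 32:n→32,z→33,8→20,x→34 33:n→33,z→50,8→33,x→23 34:n→34,z→42,8→23,x→24 35:n→37,z→40,8→52,x→41 36:n→53,z→50,8→36,x→54 37:n→37,z→40,8→55,x→41 38:n→38,z→50,8→56,x→54 39:n→39,z→33,8→39,x→57 40:n→40,z→23,8→40,x→57 41:n→41,z→57,8→23,x→58 42:n→42,z→58,8→23,x→23 43:n→59,z→31,8→60,x→61 44:n→37,z→40,8→61,x→41 45:n→45,z→59,8→51,x→62 46:n→63,z→60,8→46,x→40 47:n→62,z→61,8→64,x→22 48:n→48,z→23,8→48,x→48 49:n→49,z→65,8→66,x→55 50:n→50,z→65,8→50,x→23 51:n→51,z→50,8→51,x→40 52:n→67,z→65,8→52,x→68 53:n→53,z→50,8→38,x→54 54:n→54,z→58,8→23,x→42 55:n→55,z→65,8→69,x→68 56:n→56,z→50,8→56,x→57 57:n→57,z→23,8→23,x→70 58:n→58,z→70,8→23,x→23 59:n→59,z→31,8→66,x→71 60:n→72,z→31,8→60,x→40 61:n→71,z→40,8→73,x→41 62:n→62,z→71,8→56,x→22 63:n→63,z→72,8→51,x→40 64:n→74,z→73,8→64,x→57 65:n→65,z→23,8→65,x→23 66:n→66,z→65,8→66,x→40 67:n→67,z→65,8→55,x→68 68:n→68,z→70,8→23,x→58 69:n→69,z→65,8→69,x→57 70:n→70,z→23,8→23,x→23 71:n→71,z→40,8→69,x→41 72:n→72,z→31,8→66,x→40 73:n→75,z→40,8→73,x→57 74:n→74,z→75,8→56,x→57 75:n→75,z→40,8→69,x→57 [Hopcroft].
'zxx8': N↓-sim [90, 84, 58, 13, 2] end={s48,s64} rej; 4/4 deletions ∈↓L.
'zn8zx': run [90, 84, 61, 38, 10, 1] end={s48} — reject; 5/5 deletions ∈↓L.
'zxxxx': N↓-sim [90, 84, 58, 13, 5, 1] end={s48} ∉↓L; 5/5 deletions ∈↓L.
'xzzzz': |S_i|=[90, 83, 67, 38, 9, 1] end={s48} rej; 5/5 single-dels accept.
'xn88xz': run [90, 83, 69, 54, 30, 6, 1] end={s48} — reject; 6/6 deletions ∈↓L.
5 obstructions.


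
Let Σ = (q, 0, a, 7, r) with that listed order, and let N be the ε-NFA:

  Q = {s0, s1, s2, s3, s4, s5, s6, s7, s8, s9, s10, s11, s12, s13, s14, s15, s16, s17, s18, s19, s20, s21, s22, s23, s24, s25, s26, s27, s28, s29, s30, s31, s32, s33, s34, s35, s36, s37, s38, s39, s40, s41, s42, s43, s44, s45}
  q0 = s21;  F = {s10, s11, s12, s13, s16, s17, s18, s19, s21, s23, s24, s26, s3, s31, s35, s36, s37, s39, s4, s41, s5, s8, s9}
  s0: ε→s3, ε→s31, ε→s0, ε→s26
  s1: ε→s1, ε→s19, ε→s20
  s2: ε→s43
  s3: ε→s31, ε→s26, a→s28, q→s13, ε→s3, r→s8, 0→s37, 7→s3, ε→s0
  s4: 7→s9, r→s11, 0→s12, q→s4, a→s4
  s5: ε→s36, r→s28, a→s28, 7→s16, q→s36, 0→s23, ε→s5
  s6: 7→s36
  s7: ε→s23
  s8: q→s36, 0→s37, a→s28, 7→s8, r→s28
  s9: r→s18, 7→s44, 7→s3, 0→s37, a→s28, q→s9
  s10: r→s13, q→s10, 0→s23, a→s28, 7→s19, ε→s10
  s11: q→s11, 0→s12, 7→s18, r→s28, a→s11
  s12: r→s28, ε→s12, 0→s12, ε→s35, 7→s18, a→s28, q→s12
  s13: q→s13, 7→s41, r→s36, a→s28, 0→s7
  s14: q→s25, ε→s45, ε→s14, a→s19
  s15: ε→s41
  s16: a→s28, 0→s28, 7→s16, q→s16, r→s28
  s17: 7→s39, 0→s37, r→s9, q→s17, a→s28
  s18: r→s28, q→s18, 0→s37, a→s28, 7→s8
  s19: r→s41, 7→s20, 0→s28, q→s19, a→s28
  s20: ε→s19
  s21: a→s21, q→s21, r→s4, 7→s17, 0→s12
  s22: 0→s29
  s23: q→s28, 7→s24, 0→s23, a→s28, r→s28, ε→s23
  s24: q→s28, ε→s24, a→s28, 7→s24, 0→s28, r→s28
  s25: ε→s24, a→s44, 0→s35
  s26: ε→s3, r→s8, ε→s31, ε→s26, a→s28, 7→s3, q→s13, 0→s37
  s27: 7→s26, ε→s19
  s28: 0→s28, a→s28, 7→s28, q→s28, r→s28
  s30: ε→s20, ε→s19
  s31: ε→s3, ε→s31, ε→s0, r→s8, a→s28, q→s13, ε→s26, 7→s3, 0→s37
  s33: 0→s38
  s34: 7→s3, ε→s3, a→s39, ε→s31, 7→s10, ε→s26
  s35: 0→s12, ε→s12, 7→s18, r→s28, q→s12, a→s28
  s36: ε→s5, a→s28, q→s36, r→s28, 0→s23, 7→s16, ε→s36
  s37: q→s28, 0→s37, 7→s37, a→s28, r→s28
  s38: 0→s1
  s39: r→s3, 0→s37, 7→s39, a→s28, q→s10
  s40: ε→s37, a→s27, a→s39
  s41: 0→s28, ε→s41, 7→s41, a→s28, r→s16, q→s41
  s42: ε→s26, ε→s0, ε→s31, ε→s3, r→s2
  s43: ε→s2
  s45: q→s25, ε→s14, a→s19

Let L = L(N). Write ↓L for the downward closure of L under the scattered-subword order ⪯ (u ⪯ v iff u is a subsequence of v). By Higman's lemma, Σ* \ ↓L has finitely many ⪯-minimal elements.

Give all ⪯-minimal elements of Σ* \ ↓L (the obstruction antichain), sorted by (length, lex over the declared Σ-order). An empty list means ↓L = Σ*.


|Q|=46, |F|=23, |δ|=187 (49 ε).
min D↑ (20 st, q0=0, F={4}): 0:q→0,0→1,a→0,7→2,r→3 1:q→1,0→1,a→4,7→5,r→4 2:q→2,0→6,a→4,7→7,r→8 3:q→3,0→1,a→3,7→8,r→9 4:q→4,0→4,a→4,7→4,r→4 5:q→5,0→6,a→4,7→10,r→4 6:q→4,0→6,a→4,7→6,r→4 7:q→11,0→6,a→4,7→7,r→12 8:q→8,0→6,a→4,7→12,r→5 9:q→9,0→1,a→9,7→5,r→4 10:q→13,0→6,a→4,7→10,r→4 11:q→11,0→14,a→4,7→15,r→16 12:q→16,0→6,a→4,7→12,r→10 13:q→13,0→14,a→4,7→17,r→4 14:q→4,0→14,a→4,7→18,r→4 15:q→15,0→4,a→4,7→15,r→19 16:q→16,0→14,a→4,7→19,r→13 17:q→17,0→4,a→4,7→17,r→4 18:q→4,0→4,a→4,7→18,r→4 19:q→19,0→4,a→4,7→19,r→17 (ε-aug+det+¬).
'0a': |S_i|=[28, 12, 1] end={s28} rej; 2/2 del acc.
'0r': N↓-sim [28, 12, 1] end={s28} — reject; 2/2 deletions ∈↓L.
'7a': run [28, 23, 1] end={s28} rej; 2/2 deletions ∈↓L.
'70q': run [28, 23, 5, 1] end={s28} — reject; 3/3 deletions ∈↓L.
'rrr': |S_i|=[28, 22, 12, 1] end={s28} ∉↓L; 3/3 del acc.
'77q70': N↓-sim [28, 23, 20, 12, 6, 1] end={s28} rej; 5/5 single-dels accept.
6 words, ⪯-incomp.

A = [0a, 0r, 7a, 70q, rrr, 77q70].


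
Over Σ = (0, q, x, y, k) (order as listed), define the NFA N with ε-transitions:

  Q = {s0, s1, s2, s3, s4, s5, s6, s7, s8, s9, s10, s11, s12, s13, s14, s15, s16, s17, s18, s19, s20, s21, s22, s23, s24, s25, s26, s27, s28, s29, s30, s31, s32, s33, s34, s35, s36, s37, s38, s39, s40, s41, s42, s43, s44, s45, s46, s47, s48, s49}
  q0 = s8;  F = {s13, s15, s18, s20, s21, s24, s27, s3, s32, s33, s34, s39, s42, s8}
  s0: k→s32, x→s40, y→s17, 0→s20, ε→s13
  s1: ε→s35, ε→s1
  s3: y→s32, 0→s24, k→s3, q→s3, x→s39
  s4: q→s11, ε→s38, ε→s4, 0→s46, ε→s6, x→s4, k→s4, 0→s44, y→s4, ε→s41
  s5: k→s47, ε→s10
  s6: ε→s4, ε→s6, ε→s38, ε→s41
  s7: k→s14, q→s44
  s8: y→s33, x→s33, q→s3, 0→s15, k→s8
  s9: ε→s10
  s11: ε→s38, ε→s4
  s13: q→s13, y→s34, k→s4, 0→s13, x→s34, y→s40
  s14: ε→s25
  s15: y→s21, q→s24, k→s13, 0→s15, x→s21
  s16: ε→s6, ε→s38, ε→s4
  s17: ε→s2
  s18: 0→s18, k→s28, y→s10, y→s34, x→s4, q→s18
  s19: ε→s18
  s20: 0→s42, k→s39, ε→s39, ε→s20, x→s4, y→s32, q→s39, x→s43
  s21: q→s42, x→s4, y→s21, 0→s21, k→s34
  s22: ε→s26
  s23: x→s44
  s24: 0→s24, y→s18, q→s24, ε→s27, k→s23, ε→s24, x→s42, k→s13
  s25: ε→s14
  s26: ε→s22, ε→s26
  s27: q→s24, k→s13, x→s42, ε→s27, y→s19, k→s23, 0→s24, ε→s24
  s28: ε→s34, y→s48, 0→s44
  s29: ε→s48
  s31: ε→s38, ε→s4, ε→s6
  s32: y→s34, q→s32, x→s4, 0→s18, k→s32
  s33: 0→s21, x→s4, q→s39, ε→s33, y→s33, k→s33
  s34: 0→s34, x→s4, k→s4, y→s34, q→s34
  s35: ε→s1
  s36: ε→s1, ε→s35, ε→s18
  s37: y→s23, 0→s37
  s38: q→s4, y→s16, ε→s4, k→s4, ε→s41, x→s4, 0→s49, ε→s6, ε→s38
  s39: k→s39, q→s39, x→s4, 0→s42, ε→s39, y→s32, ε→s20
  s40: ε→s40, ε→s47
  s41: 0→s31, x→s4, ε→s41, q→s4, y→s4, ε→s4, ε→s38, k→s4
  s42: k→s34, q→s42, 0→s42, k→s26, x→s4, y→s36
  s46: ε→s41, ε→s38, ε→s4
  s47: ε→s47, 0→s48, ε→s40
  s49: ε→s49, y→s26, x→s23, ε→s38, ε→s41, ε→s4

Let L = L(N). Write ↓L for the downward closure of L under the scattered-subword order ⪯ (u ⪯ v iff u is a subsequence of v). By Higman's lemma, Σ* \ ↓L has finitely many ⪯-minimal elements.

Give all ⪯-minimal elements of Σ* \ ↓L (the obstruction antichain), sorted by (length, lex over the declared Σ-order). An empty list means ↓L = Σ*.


Antichain: [xx, yx, 0kk, qyyk].

|Q|=50, |F|=14, |δ|=168 (61 ε).
min D↑ (13 st, q0=0, F={9}): 0:0→1,q→2,x→3,y→3,k→0 1:0→1,q→4,x→5,y→5,k→6 2:0→4,q→2,x→7,y→8,k→2 3:0→5,q→7,x→9,y→3,k→3 4:0→4,q→4,x→10,y→11,k→6 5:0→5,q→10,x→9,y→5,k→12 6:0→6,q→6,x→12,y→12,k→9 7:0→10,q→7,x→9,y→8,k→7 8:0→11,q→8,x→9,y→12,k→8 9:0→9,q→9,x→9,y→9,k→9 10:0→10,q→10,x→9,y→11,k→12 11:0→11,q→11,x→9,y→12,k→12 12:0→12,q→12,x→9,y→12,k→9.
'xx': N↓-sim [37, 28, 14] end={s11,s16,s22,s23,s26,s31,s38,s4,s41,s43,s44,s46,…} ∉↓L; 2/2 single-dels accept.
'yx': run [37, 31, 14] end={s11,s16,s22,s23,s26,s31,s38,s4,s41,s43,s44,s46,…} rej; 2/2 deletions ∈↓L.
'0kk': N↓-sim [37, 30, 19, 13] end={s11,s16,s22,s23,s26,s31,s38,s4,s41,s44,s46,s49,…} rej; 3/3 single-dels accept.
'qyyk': |S_i|=[37, 33, 25, 16, 13] end={s11,s16,s22,s23,s26,s31,s38,s4,s41,s44,s46,s49,…} rej; 4/4 deletions ∈↓L.
4 minimals (antichain).


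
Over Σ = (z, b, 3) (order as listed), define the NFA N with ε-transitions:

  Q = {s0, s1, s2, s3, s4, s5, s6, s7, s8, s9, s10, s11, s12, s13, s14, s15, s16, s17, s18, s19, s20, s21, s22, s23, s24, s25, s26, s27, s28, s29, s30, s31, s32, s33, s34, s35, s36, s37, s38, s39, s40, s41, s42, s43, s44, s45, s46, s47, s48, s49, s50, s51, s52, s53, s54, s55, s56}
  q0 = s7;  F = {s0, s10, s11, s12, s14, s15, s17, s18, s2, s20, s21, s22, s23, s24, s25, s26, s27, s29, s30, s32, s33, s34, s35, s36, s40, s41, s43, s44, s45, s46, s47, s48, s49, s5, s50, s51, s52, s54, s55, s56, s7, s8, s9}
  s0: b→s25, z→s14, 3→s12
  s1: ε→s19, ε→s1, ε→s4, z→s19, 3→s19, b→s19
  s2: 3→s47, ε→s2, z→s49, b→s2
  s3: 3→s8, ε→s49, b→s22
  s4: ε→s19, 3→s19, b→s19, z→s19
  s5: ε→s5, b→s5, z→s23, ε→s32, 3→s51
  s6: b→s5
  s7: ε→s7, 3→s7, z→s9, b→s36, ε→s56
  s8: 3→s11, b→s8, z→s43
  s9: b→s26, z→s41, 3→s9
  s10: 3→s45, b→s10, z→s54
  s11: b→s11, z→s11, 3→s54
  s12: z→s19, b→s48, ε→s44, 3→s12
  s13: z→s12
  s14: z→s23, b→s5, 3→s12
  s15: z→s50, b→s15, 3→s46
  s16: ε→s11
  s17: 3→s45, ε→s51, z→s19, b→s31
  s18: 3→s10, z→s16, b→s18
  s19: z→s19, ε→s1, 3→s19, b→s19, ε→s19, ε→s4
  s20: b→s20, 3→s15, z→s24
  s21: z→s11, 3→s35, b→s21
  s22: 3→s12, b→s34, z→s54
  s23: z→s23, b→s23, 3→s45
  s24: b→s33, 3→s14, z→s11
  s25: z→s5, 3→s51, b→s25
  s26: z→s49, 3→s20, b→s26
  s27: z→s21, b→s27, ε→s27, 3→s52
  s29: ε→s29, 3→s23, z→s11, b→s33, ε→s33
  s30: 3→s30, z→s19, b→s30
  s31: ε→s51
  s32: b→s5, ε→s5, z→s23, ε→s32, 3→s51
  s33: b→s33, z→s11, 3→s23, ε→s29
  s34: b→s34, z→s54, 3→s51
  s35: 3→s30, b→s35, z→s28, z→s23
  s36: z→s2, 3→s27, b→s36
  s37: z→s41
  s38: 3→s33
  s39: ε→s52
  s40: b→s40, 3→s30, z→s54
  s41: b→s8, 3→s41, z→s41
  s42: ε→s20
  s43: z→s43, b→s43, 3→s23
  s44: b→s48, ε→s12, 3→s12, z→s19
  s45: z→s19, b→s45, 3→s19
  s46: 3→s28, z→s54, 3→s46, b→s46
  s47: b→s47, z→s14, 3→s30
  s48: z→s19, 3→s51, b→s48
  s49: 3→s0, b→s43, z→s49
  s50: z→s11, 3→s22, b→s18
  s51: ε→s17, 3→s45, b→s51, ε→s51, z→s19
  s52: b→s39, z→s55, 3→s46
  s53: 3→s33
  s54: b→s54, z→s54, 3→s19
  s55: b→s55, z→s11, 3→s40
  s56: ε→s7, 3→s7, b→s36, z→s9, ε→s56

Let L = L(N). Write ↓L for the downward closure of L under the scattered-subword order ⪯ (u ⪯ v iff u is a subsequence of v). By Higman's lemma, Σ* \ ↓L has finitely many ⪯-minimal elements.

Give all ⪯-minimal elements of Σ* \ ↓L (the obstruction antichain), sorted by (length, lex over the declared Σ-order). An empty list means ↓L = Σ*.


|Q|=57, |F|=43, |δ|=177 (30 ε).
min D↑ (39 st, q0=0, F={30}): 0:z→1,b→2,3→0 1:z→3,b→4,3→1 2:z→5,b→2,3→6 3:z→3,b→7,3→3 4:z→8,b→4,3→9 5:z→8,b→5,3→10 6:z→11,b→6,3→12 7:z→13,b→7,3→14 8:z→8,b→13,3→15 9:z→16,b→9,3→17 10:z→18,b→10,3→19 11:z→14,b→11,3→20 12:z→21,b→12,3→22 13:z→13,b→13,3→23 14:z→14,b→14,3→24 15:z→18,b→25,3→26 16:z→14,b→27,3→18 17:z→28,b→17,3→22 18:z→23,b→29,3→26 19:z→30,b→19,3→19 20:z→23,b→20,3→19 21:z→14,b→21,3→31 22:z→24,b→22,3→22 23:z→23,b→23,3→32 24:z→24,b→24,3→30 25:z→29,b→25,3→33 26:z→30,b→34,3→26 27:z→14,b→27,3→23 28:z→14,b→35,3→36 29:z→23,b→29,3→33 30:z→30,b→30,3→30 31:z→24,b→31,3→19 32:z→30,b→32,3→30 33:z→30,b→33,3→32 34:z→30,b→34,3→33 35:z→14,b→35,3→37 36:z→24,b→38,3→26 37:z→24,b→37,3→32 38:z→24,b→38,3→33.
'bz33z': |S_i|=[50, 46, 37, 25, 11, 3] end={s1,s19,s4} rej; 5/5 del acc.
'zzb333': N↓-sim [50, 44, 32, 22, 11, 5, 3] end={s1,s19,s4} rej; 6/6 deletions ∈↓L.
'b3zz33': N↓-sim [50, 46, 40, 31, 9, 5, 3] end={s1,s19,s4} ∉↓L; 6/6 deletions ∈↓L.
'b333z3': run [50, 46, 40, 31, 18, 4, 3] end={s1,s19,s4} ∉↓L; 6/6 del acc.
4 words, ⪯-incomp.

min(Σ*\↓L) = [bz33z, zzb333, b3zz33, b333z3].


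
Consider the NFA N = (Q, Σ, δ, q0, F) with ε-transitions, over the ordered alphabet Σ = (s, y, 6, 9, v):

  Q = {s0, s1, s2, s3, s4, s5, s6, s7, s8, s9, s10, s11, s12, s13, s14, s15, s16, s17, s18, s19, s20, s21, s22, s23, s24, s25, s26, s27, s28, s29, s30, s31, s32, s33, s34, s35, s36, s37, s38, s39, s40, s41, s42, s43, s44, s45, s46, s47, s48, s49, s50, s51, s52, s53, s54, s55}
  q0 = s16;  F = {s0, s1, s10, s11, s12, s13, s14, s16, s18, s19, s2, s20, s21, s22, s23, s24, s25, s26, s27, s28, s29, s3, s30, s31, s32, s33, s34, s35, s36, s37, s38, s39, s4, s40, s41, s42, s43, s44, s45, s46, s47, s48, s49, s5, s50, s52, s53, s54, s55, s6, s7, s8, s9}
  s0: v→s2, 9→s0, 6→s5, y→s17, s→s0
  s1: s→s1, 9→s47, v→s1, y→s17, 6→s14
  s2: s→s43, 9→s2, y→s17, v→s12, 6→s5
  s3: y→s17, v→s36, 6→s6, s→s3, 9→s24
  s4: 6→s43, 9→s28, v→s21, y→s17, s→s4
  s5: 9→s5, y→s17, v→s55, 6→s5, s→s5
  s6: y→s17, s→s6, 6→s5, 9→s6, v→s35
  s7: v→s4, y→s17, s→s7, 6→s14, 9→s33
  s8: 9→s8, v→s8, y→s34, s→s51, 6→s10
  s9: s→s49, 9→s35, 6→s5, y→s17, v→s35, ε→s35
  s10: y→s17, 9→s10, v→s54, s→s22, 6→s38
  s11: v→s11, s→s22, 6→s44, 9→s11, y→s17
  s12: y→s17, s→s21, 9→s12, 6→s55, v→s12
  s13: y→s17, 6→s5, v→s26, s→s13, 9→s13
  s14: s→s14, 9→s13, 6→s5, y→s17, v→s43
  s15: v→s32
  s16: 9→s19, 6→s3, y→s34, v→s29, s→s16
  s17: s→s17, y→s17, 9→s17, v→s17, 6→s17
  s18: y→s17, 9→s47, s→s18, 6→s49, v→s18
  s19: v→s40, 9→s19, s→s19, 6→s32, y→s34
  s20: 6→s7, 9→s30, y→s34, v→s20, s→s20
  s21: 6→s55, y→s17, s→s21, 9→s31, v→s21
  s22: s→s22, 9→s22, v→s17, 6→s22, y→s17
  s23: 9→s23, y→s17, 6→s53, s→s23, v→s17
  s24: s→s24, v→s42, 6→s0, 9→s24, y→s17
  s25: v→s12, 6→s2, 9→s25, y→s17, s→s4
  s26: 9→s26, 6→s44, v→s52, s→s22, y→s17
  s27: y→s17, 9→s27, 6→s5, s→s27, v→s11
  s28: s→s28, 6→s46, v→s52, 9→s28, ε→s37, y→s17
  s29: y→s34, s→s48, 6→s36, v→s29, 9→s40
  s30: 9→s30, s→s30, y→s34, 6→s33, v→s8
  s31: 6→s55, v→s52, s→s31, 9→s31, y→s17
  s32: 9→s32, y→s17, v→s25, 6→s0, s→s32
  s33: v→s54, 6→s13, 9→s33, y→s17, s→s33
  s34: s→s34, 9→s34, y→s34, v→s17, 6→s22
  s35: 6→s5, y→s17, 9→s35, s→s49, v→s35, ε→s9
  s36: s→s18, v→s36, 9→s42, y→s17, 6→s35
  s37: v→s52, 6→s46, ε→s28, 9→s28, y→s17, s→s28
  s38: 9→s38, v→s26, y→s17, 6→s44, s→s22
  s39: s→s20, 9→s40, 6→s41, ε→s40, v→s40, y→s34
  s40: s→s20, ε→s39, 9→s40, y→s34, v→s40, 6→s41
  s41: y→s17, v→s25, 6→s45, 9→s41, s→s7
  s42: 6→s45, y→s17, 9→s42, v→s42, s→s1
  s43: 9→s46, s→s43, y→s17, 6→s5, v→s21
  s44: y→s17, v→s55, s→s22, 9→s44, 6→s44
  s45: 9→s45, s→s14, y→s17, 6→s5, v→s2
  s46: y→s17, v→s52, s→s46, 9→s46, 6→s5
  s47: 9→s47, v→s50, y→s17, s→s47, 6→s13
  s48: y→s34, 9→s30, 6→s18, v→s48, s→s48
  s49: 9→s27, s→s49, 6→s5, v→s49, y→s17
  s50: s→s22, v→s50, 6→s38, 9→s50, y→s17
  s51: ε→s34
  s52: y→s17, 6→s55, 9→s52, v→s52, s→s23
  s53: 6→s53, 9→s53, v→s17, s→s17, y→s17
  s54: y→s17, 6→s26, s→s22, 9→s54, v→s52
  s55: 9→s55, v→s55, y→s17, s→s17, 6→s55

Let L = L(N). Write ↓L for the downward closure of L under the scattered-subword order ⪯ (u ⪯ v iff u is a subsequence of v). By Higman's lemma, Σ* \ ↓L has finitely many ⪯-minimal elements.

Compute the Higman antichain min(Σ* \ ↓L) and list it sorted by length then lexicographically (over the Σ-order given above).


|Q|=56, |F|=53, |δ|=278 (7 ε).
min D↑ (51 st, q0=0, F={6}): 0:s→0,y→1,6→2,9→3,v→4 1:s→1,y→1,6→5,9→1,v→6 2:s→2,y→6,6→7,9→8,v→9 3:s→3,y→1,6→10,9→3,v→11 4:s→12,y→1,6→9,9→11,v→4 5:s→5,y→6,6→5,9→5,v→6 6:s→6,y→6,6→6,9→6,v→6 7:s→7,y→6,6→13,9→7,v→14 8:s→8,y→6,6→15,9→8,v→16 9:s→17,y→6,6→14,9→16,v→9 10:s→10,y→6,6→15,9→10,v→18 11:s→19,y→1,6→20,9→11,v→11 12:s→12,y→1,6→17,9→21,v→12 13:s→13,y→6,6→13,9→13,v→22 14:s→23,y→6,6→13,9→14,v→14 15:s→15,y→6,6→13,9→15,v→24 16:s→25,y→6,6→26,9→16,v→16 17:s→17,y→6,6→23,9→27,v→17 18:s→28,y→6,6→24,9→18,v→29 19:s→19,y→1,6→30,9→21,v→19 20:s→30,y→6,6→26,9→20,v→18 21:s→21,y→1,6→31,9→21,v→32 22:s→6,y→6,6→22,9→22,v→22 23:s→23,y→6,6→13,9→33,v→23 24:s→34,y→6,6→13,9→24,v→29 25:s→25,y→6,6→35,9→27,v→25 26:s→35,y→6,6→13,9→26,v→24 27:s→27,y→6,6→36,9→27,v→37 28:s→28,y→6,6→34,9→38,v→39 29:s→39,y→6,6→22,9→29,v→29 30:s→30,y→6,6→35,9→31,v→28 31:s→31,y→6,6→36,9→31,v→40 32:s→1,y→1,6→41,9→32,v→32 33:s→33,y→6,6→13,9→33,v→42 34:s→34,y→6,6→13,9→43,v→39 35:s→35,y→6,6→13,9→36,v→34 36:s→36,y→6,6→13,9→36,v→44 37:s→5,y→6,6→45,9→37,v→37 38:s→38,y→6,6→43,9→38,v→46 39:s→39,y→6,6→22,9→47,v→39 40:s→5,y→6,6→44,9→40,v→46 41:s→5,y→6,6→45,9→41,v→40 42:s→5,y→6,6→48,9→42,v→42 43:s→43,y→6,6→13,9→43,v→46 44:s→5,y→6,6→48,9→44,v→46 45:s→5,y→6,6→48,9→45,v→44 46:s→49,y→6,6→22,9→46,v→46 47:s→47,y→6,6→22,9→47,v→46 48:s→5,y→6,6→48,9→48,v→22 49:s→49,y→6,6→50,9→49,v→6 50:s→6,y→6,6→50,9→50,v→6 (ε-aug+det+¬).
'yv': N↓-sim [55, 3, 1] end={s17} rej; 2/2 deletions ∈↓L.
'6y': |S_i|=[55, 44, 1] end={s17} rej; 2/2 deletions ∈↓L.
'666vs': run [55, 44, 26, 6, 2, 1] end={s17} rej; 5/5 single-dels accept.
'96vv6s': |S_i|=[55, 49, 30, 20, 8, 3, 1] end={s17} ∉↓L; 6/6 single-dels accept.
'vs9vsv': N↓-sim [55, 48, 36, 26, 16, 6, 1] end={s17} — reject; 6/6 del acc.
5 obstructions.

Antichain: [yv, 6y, 666vs, 96vv6s, vs9vsv].


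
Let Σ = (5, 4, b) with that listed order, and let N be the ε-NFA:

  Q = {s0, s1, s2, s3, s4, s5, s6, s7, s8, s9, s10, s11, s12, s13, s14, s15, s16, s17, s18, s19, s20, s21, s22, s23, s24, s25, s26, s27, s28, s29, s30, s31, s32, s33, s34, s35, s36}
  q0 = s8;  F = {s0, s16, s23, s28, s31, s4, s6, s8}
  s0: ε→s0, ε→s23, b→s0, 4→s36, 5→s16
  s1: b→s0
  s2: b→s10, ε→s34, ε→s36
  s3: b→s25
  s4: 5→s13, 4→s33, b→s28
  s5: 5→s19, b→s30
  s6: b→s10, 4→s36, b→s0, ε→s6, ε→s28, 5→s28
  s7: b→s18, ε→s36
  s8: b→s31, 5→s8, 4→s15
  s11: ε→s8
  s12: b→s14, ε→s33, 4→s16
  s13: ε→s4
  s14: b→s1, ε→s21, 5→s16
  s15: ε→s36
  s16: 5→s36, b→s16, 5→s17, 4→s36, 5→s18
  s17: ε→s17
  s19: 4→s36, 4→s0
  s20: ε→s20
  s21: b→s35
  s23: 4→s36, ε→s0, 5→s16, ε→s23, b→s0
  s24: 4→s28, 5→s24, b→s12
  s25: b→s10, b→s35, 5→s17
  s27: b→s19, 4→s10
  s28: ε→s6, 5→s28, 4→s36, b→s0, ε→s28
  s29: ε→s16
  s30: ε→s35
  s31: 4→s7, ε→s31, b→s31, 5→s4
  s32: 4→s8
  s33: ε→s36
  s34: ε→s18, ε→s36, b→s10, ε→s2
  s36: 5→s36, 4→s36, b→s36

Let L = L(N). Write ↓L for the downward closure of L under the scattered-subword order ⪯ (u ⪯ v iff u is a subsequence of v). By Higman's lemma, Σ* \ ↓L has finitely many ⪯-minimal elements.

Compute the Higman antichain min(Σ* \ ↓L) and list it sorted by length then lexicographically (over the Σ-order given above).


|Q|=37, |F|=8, |δ|=78 (25 ε).
min D↑ (7 st, q0=0, F={1}): 0:5→0,4→1,b→2 1:5→1,4→1,b→1 2:5→3,4→1,b→2 3:5→3,4→1,b→4 4:5→4,4→1,b→5 5:5→6,4→1,b→5 6:5→1,4→1,b→6 [Hopcroft].
'4': |S_i|=[16, 5] end={s15,s18,s33,s36,s7} rej; 1/1 del acc.
'b5bb55': run [16, 14, 12, 9, 7, 4, 3] end={s17,s18,s36} ∉↓L; 6/6 deletions ∈↓L.
2 minimals (antichain).

min(Σ*\↓L) = [4, b5bb55].


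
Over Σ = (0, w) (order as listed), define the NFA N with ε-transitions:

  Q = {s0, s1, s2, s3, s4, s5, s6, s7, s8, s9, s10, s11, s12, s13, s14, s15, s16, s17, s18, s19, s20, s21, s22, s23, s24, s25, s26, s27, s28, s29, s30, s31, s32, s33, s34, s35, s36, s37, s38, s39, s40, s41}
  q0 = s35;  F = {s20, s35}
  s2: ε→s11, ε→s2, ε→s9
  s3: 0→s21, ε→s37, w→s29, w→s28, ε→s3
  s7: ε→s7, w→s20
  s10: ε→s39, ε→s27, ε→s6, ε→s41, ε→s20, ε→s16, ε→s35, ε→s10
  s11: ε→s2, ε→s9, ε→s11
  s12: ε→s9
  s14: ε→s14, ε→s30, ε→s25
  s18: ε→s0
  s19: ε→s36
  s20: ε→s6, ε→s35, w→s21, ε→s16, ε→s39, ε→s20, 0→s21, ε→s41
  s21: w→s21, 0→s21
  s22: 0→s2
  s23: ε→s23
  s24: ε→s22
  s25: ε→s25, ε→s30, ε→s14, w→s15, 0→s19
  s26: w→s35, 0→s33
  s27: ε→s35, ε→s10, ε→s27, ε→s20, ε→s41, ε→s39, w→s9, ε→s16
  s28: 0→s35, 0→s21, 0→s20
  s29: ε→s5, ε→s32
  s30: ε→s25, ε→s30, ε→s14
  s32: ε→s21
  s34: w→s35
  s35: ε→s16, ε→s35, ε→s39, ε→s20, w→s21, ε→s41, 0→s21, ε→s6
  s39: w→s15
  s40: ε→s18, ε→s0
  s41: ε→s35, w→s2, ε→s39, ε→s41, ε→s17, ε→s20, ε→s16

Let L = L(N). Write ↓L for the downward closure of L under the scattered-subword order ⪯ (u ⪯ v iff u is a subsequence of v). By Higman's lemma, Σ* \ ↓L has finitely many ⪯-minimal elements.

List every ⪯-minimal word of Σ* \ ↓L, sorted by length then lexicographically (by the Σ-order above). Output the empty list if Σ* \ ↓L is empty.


|Q|=42, |F|=2, |δ|=83 (61 ε).
min D↑ (2 st, q0=0, F={1}): 0:0→1,w→1 1:0→1,w→1.
'0': run [12, 1] end={s21} — reject; 1/1 del acc.
'w': N↓-sim [12, 5] end={s11,s15,s2,s21,s9} ∉↓L; 1/1 deletions ∈↓L.
2 obstructions.

min(Σ*\↓L) = [0, w].


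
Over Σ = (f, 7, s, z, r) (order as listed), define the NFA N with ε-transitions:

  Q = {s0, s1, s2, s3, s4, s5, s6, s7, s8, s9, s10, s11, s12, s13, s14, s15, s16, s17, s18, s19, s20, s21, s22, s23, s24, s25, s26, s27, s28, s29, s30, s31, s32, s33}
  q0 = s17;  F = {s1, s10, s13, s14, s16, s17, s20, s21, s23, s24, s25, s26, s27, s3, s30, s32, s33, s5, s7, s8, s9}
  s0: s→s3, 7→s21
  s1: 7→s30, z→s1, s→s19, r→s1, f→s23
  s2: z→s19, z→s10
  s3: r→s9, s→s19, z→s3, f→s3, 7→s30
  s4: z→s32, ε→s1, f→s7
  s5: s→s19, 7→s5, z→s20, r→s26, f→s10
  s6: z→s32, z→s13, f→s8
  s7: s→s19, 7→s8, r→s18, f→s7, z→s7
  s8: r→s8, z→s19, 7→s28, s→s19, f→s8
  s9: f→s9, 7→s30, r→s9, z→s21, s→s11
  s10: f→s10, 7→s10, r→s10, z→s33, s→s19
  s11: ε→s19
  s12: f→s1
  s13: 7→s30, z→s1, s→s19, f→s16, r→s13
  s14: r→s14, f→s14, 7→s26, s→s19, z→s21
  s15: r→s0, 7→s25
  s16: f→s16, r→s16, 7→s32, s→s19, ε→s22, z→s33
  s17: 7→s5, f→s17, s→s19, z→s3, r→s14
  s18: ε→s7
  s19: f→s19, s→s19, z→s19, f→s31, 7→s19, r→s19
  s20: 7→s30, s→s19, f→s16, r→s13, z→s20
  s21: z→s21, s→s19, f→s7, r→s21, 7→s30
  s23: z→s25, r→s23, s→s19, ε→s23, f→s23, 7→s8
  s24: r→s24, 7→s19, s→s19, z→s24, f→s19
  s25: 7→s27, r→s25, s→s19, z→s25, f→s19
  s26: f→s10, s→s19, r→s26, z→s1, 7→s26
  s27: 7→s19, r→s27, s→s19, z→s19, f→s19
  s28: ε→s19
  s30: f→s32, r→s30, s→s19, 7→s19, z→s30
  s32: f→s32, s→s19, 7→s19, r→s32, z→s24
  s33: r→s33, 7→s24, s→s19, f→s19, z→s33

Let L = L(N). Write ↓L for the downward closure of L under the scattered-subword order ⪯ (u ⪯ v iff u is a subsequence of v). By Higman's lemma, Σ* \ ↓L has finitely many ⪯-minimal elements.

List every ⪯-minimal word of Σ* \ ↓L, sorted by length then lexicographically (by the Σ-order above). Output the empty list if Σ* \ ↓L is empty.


|Q|=34, |F|=21, |δ|=129 (6 ε).
min D↑ (22 st, q0=0, F={2}): 0:f→0,7→1,s→2,z→3,r→4 1:f→5,7→1,s→2,z→6,r→7 2:f→2,7→2,s→2,z→2,r→2 3:f→3,7→8,s→2,z→3,r→9 4:f→4,7→7,s→2,z→10,r→4 5:f→5,7→5,s→2,z→11,r→5 6:f→12,7→8,s→2,z→6,r→13 7:f→5,7→7,s→2,z→14,r→7 8:f→15,7→2,s→2,z→8,r→8 9:f→9,7→8,s→2,z→10,r→9 10:f→16,7→8,s→2,z→10,r→10 11:f→2,7→17,s→2,z→11,r→11 12:f→12,7→15,s→2,z→11,r→12 13:f→12,7→8,s→2,z→14,r→13 14:f→18,7→8,s→2,z→14,r→14 15:f→15,7→2,s→2,z→17,r→15 16:f→16,7→19,s→2,z→16,r→16 17:f→2,7→2,s→2,z→17,r→17 18:f→18,7→19,s→2,z→20,r→18 19:f→19,7→2,s→2,z→2,r→19 20:f→2,7→21,s→2,z→20,r→20 21:f→2,7→2,s→2,z→2,r→21 [Hopcroft].
's': |S_i|=[27, 3] end={s11,s19,s31} rej; 1/1 single-dels accept.
'z77': run [27, 22, 8, 3] end={s19,s28,s31} rej; 3/3 deletions ∈↓L.
'7fzf': run [27, 19, 13, 6, 2] end={s19,s31} rej; 4/4 single-dels accept.
'rzf7z': N↓-sim [27, 23, 15, 11, 5, 2] end={s19,s31} ∉↓L; 5/5 single-dels accept.
4 words, ⪯-incomp.

A = [s, z77, 7fzf, rzf7z].
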